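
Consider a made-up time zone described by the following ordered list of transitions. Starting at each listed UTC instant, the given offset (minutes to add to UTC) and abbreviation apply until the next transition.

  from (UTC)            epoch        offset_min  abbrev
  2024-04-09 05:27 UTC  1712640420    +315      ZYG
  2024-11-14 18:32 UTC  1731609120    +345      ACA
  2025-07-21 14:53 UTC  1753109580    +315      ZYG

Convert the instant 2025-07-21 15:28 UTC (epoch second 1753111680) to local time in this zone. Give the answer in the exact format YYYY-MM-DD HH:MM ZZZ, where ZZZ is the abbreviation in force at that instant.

2025-07-21 20:43 ZYG

Query: 2025-07-21 15:28 UTC
Rule 3/3 (ZYG, +05:15): 2025-07-21 14:53 UTC ≤ query < +∞
15·60 + 28 + 315 = 1243 min
1243 = 0·1440 + 1243; 1243 = 20·60 + 43 → 20:43, same day
→ 2025-07-21 20:43 ZYG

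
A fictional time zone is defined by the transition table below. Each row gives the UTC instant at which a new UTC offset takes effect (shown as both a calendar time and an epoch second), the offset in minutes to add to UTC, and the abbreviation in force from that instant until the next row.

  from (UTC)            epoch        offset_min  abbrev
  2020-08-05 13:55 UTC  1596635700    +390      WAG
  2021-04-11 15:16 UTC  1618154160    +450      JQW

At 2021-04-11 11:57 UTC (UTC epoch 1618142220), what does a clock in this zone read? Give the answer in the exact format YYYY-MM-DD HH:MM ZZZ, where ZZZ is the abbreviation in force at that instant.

2021-04-11 18:27 WAG

Query: 2021-04-11 11:57 UTC
Rule 1/2 (WAG, +06:30): 2020-08-05 13:55 UTC ≤ query < 2021-04-11 15:16 UTC
11·60 + 57 + 390 = 1107 min
1107 = 0·1440 + 1107; 1107 = 18·60 + 27 → 18:27, same day
→ 2021-04-11 18:27 WAG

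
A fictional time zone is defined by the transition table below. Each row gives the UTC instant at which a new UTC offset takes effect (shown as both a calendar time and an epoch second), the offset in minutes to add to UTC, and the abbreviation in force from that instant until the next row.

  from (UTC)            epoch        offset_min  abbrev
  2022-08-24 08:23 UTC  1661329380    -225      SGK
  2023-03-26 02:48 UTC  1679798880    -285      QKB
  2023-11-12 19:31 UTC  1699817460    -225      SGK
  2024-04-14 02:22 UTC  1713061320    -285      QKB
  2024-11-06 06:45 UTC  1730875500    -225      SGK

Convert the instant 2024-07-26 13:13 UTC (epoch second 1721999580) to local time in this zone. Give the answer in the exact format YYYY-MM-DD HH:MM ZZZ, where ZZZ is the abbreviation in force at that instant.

Query: 2024-07-26 13:13 UTC
Rule 4/5 (QKB, -04:45): 2024-04-14 02:22 UTC ≤ query < 2024-11-06 06:45 UTC
13·60 + 13 - 285 = 508 min
508 = 0·1440 + 508; 508 = 8·60 + 28 → 08:28, same day
→ 2024-07-26 08:28 QKB

2024-07-26 08:28 QKB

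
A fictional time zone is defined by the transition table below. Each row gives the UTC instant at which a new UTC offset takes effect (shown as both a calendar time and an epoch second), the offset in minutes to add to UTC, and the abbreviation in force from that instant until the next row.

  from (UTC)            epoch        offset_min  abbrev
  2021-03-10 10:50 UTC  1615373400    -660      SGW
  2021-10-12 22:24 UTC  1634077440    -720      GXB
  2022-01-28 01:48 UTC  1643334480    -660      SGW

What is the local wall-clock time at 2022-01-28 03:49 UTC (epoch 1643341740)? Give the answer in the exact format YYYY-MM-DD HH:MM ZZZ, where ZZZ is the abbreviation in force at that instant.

Query: 2022-01-28 03:49 UTC
Rule 3/3 (SGW, -11:00): 2022-01-28 01:48 UTC ≤ query < +∞
3·60 + 49 - 660 = -431 min
-431 = -1·1440 + 1009; 1009 = 16·60 + 49 → 16:49, 2022-01-28 - 1 day = 2022-01-27
→ 2022-01-27 16:49 SGW

2022-01-27 16:49 SGW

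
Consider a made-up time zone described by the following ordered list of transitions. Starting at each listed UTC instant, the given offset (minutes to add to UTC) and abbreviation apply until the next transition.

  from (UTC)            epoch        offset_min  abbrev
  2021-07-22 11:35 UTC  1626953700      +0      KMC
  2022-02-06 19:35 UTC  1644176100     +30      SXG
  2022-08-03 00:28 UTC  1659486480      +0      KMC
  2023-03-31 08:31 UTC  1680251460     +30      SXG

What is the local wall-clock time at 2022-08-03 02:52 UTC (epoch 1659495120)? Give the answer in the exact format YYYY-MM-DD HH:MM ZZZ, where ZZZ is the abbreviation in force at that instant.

Query: 2022-08-03 02:52 UTC
Rule 3/4 (KMC, +00:00): 2022-08-03 00:28 UTC ≤ query < 2023-03-31 08:31 UTC
2·60 + 52 + 0 = 172 min
172 = 0·1440 + 172; 172 = 2·60 + 52 → 02:52, same day
→ 2022-08-03 02:52 KMC

2022-08-03 02:52 KMC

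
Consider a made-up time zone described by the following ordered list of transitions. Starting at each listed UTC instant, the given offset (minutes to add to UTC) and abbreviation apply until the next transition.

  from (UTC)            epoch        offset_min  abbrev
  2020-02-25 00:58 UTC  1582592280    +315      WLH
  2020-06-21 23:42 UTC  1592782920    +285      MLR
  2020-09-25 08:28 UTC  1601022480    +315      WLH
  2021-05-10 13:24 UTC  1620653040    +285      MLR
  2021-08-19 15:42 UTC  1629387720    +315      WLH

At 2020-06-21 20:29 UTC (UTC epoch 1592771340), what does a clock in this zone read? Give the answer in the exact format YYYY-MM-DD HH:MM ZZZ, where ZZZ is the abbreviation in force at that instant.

2020-06-22 01:44 WLH

Query: 2020-06-21 20:29 UTC
Rule 1/5 (WLH, +05:15): 2020-02-25 00:58 UTC ≤ query < 2020-06-21 23:42 UTC
20·60 + 29 + 315 = 1544 min
1544 = 1·1440 + 104; 104 = 1·60 + 44 → 01:44, 2020-06-21 + 1 day = 2020-06-22
→ 2020-06-22 01:44 WLH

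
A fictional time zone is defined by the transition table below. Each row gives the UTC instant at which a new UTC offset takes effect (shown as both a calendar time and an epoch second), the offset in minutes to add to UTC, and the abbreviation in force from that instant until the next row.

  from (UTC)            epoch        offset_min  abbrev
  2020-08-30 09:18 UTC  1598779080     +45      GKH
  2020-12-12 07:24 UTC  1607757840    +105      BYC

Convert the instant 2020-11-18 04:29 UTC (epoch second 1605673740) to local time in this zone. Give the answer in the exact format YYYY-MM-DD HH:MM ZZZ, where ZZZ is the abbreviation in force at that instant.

2020-11-18 05:14 GKH

Query: 2020-11-18 04:29 UTC
Rule 1/2 (GKH, +00:45): 2020-08-30 09:18 UTC ≤ query < 2020-12-12 07:24 UTC
4·60 + 29 + 45 = 314 min
314 = 0·1440 + 314; 314 = 5·60 + 14 → 05:14, same day
→ 2020-11-18 05:14 GKH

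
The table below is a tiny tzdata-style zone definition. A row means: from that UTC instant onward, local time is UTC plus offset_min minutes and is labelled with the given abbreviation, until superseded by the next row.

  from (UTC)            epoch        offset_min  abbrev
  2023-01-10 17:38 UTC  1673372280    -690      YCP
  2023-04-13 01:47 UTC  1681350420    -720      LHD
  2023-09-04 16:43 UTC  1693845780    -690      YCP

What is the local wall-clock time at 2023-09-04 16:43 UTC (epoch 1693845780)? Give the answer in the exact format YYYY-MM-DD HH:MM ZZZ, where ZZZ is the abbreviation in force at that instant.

2023-09-04 05:13 YCP

Query: 2023-09-04 16:43 UTC
Rule 3/3 (YCP, -11:30): 2023-09-04 16:43 UTC ≤ query < +∞
16·60 + 43 - 690 = 313 min
313 = 0·1440 + 313; 313 = 5·60 + 13 → 05:13, same day
→ 2023-09-04 05:13 YCP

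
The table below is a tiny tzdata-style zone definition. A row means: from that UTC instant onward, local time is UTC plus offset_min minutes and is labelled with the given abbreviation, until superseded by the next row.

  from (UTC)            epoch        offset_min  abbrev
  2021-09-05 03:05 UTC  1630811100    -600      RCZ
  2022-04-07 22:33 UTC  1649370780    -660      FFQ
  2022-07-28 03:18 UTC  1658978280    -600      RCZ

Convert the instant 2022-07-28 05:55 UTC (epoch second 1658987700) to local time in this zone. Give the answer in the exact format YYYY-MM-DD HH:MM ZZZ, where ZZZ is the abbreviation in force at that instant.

2022-07-27 19:55 RCZ

Query: 2022-07-28 05:55 UTC
Rule 3/3 (RCZ, -10:00): 2022-07-28 03:18 UTC ≤ query < +∞
5·60 + 55 - 600 = -245 min
-245 = -1·1440 + 1195; 1195 = 19·60 + 55 → 19:55, 2022-07-28 - 1 day = 2022-07-27
→ 2022-07-27 19:55 RCZ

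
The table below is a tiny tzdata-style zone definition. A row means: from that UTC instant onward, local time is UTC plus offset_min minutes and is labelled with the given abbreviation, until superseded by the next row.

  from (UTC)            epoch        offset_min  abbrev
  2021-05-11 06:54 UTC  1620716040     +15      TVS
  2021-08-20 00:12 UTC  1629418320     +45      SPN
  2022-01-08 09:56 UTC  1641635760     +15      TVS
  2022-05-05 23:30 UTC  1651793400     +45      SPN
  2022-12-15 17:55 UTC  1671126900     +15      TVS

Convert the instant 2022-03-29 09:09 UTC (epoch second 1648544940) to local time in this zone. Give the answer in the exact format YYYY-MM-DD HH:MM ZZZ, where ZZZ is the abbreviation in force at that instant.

2022-03-29 09:24 TVS

Query: 2022-03-29 09:09 UTC
Rule 3/5 (TVS, +00:15): 2022-01-08 09:56 UTC ≤ query < 2022-05-05 23:30 UTC
9·60 + 9 + 15 = 564 min
564 = 0·1440 + 564; 564 = 9·60 + 24 → 09:24, same day
→ 2022-03-29 09:24 TVS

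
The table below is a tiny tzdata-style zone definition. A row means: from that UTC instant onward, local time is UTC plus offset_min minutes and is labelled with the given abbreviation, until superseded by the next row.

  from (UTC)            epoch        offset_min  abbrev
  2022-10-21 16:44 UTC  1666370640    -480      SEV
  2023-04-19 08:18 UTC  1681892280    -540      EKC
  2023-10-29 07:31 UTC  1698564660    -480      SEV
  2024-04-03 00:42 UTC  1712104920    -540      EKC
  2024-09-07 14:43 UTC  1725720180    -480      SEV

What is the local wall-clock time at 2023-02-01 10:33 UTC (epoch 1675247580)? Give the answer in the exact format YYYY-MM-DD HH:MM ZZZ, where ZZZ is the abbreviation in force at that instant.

2023-02-01 02:33 SEV

Query: 2023-02-01 10:33 UTC
Rule 1/5 (SEV, -08:00): 2022-10-21 16:44 UTC ≤ query < 2023-04-19 08:18 UTC
10·60 + 33 - 480 = 153 min
153 = 0·1440 + 153; 153 = 2·60 + 33 → 02:33, same day
→ 2023-02-01 02:33 SEV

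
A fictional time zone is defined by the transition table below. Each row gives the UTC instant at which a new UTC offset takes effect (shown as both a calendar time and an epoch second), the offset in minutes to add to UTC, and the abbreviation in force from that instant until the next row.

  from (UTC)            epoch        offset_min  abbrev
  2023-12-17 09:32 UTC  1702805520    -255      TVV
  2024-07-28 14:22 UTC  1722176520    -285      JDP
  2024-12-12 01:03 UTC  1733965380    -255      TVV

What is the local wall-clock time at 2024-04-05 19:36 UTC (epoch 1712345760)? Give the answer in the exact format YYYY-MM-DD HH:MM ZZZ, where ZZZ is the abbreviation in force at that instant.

2024-04-05 15:21 TVV

Query: 2024-04-05 19:36 UTC
Rule 1/3 (TVV, -04:15): 2023-12-17 09:32 UTC ≤ query < 2024-07-28 14:22 UTC
19·60 + 36 - 255 = 921 min
921 = 0·1440 + 921; 921 = 15·60 + 21 → 15:21, same day
→ 2024-04-05 15:21 TVV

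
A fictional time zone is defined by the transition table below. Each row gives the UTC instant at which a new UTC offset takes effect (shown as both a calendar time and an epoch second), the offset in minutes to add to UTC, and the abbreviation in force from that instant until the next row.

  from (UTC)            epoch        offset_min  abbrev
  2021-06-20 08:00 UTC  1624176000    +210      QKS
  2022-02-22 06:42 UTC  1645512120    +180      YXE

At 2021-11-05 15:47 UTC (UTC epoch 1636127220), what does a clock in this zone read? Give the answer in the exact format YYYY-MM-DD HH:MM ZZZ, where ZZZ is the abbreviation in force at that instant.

2021-11-05 19:17 QKS

Query: 2021-11-05 15:47 UTC
Rule 1/2 (QKS, +03:30): 2021-06-20 08:00 UTC ≤ query < 2022-02-22 06:42 UTC
15·60 + 47 + 210 = 1157 min
1157 = 0·1440 + 1157; 1157 = 19·60 + 17 → 19:17, same day
→ 2021-11-05 19:17 QKS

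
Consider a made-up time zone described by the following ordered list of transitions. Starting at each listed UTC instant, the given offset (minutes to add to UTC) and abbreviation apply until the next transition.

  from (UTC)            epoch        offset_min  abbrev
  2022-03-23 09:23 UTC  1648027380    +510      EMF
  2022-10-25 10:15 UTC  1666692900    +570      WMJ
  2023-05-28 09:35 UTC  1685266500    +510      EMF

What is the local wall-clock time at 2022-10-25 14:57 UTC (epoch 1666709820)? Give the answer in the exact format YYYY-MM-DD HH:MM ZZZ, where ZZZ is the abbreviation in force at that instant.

Query: 2022-10-25 14:57 UTC
Rule 2/3 (WMJ, +09:30): 2022-10-25 10:15 UTC ≤ query < 2023-05-28 09:35 UTC
14·60 + 57 + 570 = 1467 min
1467 = 1·1440 + 27; 27 = 0·60 + 27 → 00:27, 2022-10-25 + 1 day = 2022-10-26
→ 2022-10-26 00:27 WMJ

2022-10-26 00:27 WMJ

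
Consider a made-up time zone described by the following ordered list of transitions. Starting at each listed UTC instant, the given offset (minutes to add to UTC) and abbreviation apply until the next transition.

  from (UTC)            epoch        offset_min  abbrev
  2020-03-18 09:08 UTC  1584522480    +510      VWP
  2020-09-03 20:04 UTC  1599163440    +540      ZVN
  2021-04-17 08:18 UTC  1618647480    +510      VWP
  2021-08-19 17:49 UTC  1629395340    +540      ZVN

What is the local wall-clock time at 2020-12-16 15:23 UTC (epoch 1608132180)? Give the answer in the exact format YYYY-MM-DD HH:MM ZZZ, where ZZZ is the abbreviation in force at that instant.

Query: 2020-12-16 15:23 UTC
Rule 2/4 (ZVN, +09:00): 2020-09-03 20:04 UTC ≤ query < 2021-04-17 08:18 UTC
15·60 + 23 + 540 = 1463 min
1463 = 1·1440 + 23; 23 = 0·60 + 23 → 00:23, 2020-12-16 + 1 day = 2020-12-17
→ 2020-12-17 00:23 ZVN

2020-12-17 00:23 ZVN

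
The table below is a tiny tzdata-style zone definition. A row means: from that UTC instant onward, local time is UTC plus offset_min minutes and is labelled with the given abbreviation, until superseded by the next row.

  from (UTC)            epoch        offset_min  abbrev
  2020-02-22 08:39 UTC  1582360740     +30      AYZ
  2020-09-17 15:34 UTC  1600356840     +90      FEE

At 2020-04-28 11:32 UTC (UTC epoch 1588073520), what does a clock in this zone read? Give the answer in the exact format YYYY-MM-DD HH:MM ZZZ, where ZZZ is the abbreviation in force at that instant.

Query: 2020-04-28 11:32 UTC
Rule 1/2 (AYZ, +00:30): 2020-02-22 08:39 UTC ≤ query < 2020-09-17 15:34 UTC
11·60 + 32 + 30 = 722 min
722 = 0·1440 + 722; 722 = 12·60 + 2 → 12:02, same day
→ 2020-04-28 12:02 AYZ

2020-04-28 12:02 AYZ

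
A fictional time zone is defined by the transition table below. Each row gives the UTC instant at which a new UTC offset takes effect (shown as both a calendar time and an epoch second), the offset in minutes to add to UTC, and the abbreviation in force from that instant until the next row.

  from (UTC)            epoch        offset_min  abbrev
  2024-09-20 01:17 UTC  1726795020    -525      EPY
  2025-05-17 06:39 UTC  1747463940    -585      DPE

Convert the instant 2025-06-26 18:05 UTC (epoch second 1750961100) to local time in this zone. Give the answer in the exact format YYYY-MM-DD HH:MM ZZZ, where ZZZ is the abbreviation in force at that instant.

Query: 2025-06-26 18:05 UTC
Rule 2/2 (DPE, -09:45): 2025-05-17 06:39 UTC ≤ query < +∞
18·60 + 5 - 585 = 500 min
500 = 0·1440 + 500; 500 = 8·60 + 20 → 08:20, same day
→ 2025-06-26 08:20 DPE

2025-06-26 08:20 DPE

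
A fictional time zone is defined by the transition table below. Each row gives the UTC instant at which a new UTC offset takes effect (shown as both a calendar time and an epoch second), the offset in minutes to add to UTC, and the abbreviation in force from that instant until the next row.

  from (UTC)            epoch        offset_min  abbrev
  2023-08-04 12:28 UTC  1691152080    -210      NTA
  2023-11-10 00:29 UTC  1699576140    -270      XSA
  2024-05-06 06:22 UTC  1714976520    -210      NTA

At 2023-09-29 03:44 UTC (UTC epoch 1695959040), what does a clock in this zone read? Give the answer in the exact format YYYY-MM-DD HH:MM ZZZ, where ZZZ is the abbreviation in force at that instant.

2023-09-29 00:14 NTA

Query: 2023-09-29 03:44 UTC
Rule 1/3 (NTA, -03:30): 2023-08-04 12:28 UTC ≤ query < 2023-11-10 00:29 UTC
3·60 + 44 - 210 = 14 min
14 = 0·1440 + 14; 14 = 0·60 + 14 → 00:14, same day
→ 2023-09-29 00:14 NTA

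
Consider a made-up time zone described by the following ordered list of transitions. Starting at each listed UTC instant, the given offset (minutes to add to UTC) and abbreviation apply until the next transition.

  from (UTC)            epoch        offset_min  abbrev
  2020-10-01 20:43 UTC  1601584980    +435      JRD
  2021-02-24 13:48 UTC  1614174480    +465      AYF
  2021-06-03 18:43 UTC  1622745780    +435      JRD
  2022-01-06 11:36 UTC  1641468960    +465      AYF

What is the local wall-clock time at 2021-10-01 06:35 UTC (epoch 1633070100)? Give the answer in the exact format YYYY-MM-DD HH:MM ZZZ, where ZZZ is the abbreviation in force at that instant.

2021-10-01 13:50 JRD

Query: 2021-10-01 06:35 UTC
Rule 3/4 (JRD, +07:15): 2021-06-03 18:43 UTC ≤ query < 2022-01-06 11:36 UTC
6·60 + 35 + 435 = 830 min
830 = 0·1440 + 830; 830 = 13·60 + 50 → 13:50, same day
→ 2021-10-01 13:50 JRD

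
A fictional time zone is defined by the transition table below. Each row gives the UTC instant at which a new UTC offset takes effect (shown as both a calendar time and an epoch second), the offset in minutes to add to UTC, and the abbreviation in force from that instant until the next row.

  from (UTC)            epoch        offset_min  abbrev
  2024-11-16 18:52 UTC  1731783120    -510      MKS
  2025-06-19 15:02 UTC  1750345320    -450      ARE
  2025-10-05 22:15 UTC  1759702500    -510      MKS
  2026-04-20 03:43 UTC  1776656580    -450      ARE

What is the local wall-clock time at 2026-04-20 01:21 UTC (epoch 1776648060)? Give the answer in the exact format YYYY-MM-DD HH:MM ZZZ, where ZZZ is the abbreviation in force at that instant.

Query: 2026-04-20 01:21 UTC
Rule 3/4 (MKS, -08:30): 2025-10-05 22:15 UTC ≤ query < 2026-04-20 03:43 UTC
1·60 + 21 - 510 = -429 min
-429 = -1·1440 + 1011; 1011 = 16·60 + 51 → 16:51, 2026-04-20 - 1 day = 2026-04-19
→ 2026-04-19 16:51 MKS

2026-04-19 16:51 MKS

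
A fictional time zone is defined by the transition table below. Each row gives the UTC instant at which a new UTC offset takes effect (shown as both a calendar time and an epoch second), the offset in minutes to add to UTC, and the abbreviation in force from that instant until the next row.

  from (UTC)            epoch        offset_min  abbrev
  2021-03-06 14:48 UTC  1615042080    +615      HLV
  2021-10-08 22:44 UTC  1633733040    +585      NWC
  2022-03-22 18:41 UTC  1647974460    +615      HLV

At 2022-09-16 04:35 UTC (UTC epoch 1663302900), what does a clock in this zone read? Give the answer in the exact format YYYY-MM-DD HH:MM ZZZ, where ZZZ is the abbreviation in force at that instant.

2022-09-16 14:50 HLV

Query: 2022-09-16 04:35 UTC
Rule 3/3 (HLV, +10:15): 2022-03-22 18:41 UTC ≤ query < +∞
4·60 + 35 + 615 = 890 min
890 = 0·1440 + 890; 890 = 14·60 + 50 → 14:50, same day
→ 2022-09-16 14:50 HLV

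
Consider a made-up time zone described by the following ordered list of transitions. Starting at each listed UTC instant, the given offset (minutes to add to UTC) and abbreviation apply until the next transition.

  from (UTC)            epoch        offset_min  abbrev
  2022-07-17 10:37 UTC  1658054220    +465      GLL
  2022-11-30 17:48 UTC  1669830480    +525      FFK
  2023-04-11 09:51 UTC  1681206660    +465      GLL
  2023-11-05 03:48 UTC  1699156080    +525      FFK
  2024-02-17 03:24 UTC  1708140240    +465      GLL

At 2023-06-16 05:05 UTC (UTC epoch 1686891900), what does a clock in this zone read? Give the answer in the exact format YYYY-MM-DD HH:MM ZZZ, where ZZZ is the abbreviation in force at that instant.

Query: 2023-06-16 05:05 UTC
Rule 3/5 (GLL, +07:45): 2023-04-11 09:51 UTC ≤ query < 2023-11-05 03:48 UTC
5·60 + 5 + 465 = 770 min
770 = 0·1440 + 770; 770 = 12·60 + 50 → 12:50, same day
→ 2023-06-16 12:50 GLL

2023-06-16 12:50 GLL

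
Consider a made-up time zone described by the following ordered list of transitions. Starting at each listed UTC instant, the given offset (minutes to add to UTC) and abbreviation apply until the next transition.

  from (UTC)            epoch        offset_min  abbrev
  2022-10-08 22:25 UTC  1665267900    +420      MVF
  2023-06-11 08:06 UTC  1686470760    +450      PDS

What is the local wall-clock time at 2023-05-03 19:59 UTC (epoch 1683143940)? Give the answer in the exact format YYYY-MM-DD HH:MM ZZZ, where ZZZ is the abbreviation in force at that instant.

2023-05-04 02:59 MVF

Query: 2023-05-03 19:59 UTC
Rule 1/2 (MVF, +07:00): 2022-10-08 22:25 UTC ≤ query < 2023-06-11 08:06 UTC
19·60 + 59 + 420 = 1619 min
1619 = 1·1440 + 179; 179 = 2·60 + 59 → 02:59, 2023-05-03 + 1 day = 2023-05-04
→ 2023-05-04 02:59 MVF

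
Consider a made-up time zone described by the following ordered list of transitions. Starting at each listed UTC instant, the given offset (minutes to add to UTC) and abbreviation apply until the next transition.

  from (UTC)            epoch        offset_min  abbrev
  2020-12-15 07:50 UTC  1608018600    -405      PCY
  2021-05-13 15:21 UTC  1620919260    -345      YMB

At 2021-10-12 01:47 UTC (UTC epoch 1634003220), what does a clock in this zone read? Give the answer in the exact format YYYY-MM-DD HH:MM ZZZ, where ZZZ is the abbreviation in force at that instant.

2021-10-11 20:02 YMB

Query: 2021-10-12 01:47 UTC
Rule 2/2 (YMB, -05:45): 2021-05-13 15:21 UTC ≤ query < +∞
1·60 + 47 - 345 = -238 min
-238 = -1·1440 + 1202; 1202 = 20·60 + 2 → 20:02, 2021-10-12 - 1 day = 2021-10-11
→ 2021-10-11 20:02 YMB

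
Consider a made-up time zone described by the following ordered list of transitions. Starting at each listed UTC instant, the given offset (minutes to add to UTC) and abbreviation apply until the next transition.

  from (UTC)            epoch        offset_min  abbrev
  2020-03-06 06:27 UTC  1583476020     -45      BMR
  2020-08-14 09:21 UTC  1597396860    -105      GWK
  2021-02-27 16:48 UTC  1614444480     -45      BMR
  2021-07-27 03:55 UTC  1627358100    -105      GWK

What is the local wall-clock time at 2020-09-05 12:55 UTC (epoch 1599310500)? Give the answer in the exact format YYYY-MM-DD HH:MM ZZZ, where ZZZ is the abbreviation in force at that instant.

Query: 2020-09-05 12:55 UTC
Rule 2/4 (GWK, -01:45): 2020-08-14 09:21 UTC ≤ query < 2021-02-27 16:48 UTC
12·60 + 55 - 105 = 670 min
670 = 0·1440 + 670; 670 = 11·60 + 10 → 11:10, same day
→ 2020-09-05 11:10 GWK

2020-09-05 11:10 GWK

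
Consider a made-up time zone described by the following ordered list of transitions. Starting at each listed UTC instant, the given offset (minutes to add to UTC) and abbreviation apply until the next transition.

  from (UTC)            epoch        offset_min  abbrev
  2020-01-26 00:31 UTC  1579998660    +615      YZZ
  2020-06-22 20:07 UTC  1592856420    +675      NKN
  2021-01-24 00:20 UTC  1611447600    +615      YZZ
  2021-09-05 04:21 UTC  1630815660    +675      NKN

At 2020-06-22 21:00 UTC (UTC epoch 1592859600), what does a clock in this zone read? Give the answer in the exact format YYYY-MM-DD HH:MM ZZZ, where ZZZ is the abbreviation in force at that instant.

2020-06-23 08:15 NKN

Query: 2020-06-22 21:00 UTC
Rule 2/4 (NKN, +11:15): 2020-06-22 20:07 UTC ≤ query < 2021-01-24 00:20 UTC
21·60 + 0 + 675 = 1935 min
1935 = 1·1440 + 495; 495 = 8·60 + 15 → 08:15, 2020-06-22 + 1 day = 2020-06-23
→ 2020-06-23 08:15 NKN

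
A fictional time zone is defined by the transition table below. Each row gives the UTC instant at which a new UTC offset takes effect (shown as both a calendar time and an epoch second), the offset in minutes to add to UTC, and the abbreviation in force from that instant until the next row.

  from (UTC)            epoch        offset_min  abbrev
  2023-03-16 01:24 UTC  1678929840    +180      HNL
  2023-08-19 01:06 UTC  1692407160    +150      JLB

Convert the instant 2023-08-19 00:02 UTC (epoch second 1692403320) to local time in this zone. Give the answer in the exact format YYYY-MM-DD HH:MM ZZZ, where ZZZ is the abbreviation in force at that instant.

Query: 2023-08-19 00:02 UTC
Rule 1/2 (HNL, +03:00): 2023-03-16 01:24 UTC ≤ query < 2023-08-19 01:06 UTC
0·60 + 2 + 180 = 182 min
182 = 0·1440 + 182; 182 = 3·60 + 2 → 03:02, same day
→ 2023-08-19 03:02 HNL

2023-08-19 03:02 HNL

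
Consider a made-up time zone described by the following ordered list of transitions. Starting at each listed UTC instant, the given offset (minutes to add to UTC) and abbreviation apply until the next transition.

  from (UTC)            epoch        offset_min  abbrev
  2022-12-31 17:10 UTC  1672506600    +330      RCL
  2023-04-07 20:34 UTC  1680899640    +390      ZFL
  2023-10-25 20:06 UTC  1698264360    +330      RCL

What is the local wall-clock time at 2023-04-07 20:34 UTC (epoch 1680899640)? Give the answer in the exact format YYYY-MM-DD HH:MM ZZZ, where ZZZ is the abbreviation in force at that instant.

Query: 2023-04-07 20:34 UTC
Rule 2/3 (ZFL, +06:30): 2023-04-07 20:34 UTC ≤ query < 2023-10-25 20:06 UTC
20·60 + 34 + 390 = 1624 min
1624 = 1·1440 + 184; 184 = 3·60 + 4 → 03:04, 2023-04-07 + 1 day = 2023-04-08
→ 2023-04-08 03:04 ZFL

2023-04-08 03:04 ZFL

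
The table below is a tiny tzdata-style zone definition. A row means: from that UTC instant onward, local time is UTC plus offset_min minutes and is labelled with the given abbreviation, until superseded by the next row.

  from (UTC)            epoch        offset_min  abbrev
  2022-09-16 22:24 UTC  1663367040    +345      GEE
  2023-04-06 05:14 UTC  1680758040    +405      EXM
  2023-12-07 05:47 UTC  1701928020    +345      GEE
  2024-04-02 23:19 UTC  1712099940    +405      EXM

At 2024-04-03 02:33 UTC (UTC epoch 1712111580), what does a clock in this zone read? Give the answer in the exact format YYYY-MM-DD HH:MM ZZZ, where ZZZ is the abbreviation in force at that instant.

2024-04-03 09:18 EXM

Query: 2024-04-03 02:33 UTC
Rule 4/4 (EXM, +06:45): 2024-04-02 23:19 UTC ≤ query < +∞
2·60 + 33 + 405 = 558 min
558 = 0·1440 + 558; 558 = 9·60 + 18 → 09:18, same day
→ 2024-04-03 09:18 EXM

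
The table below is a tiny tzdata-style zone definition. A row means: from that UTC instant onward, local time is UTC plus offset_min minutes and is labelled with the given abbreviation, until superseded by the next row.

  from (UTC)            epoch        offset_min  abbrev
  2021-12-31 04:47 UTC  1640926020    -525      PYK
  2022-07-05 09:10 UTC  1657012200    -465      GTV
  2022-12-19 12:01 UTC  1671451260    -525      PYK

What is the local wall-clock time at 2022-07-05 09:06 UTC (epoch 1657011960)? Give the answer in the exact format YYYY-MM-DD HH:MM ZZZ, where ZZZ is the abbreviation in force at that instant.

2022-07-05 00:21 PYK

Query: 2022-07-05 09:06 UTC
Rule 1/3 (PYK, -08:45): 2021-12-31 04:47 UTC ≤ query < 2022-07-05 09:10 UTC
9·60 + 6 - 525 = 21 min
21 = 0·1440 + 21; 21 = 0·60 + 21 → 00:21, same day
→ 2022-07-05 00:21 PYK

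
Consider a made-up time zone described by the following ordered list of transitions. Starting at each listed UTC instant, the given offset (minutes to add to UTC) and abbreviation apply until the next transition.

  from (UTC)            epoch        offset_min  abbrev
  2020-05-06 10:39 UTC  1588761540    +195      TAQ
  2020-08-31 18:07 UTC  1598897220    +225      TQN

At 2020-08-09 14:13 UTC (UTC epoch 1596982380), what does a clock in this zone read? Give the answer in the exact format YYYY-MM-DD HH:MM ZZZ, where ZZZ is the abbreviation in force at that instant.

Query: 2020-08-09 14:13 UTC
Rule 1/2 (TAQ, +03:15): 2020-05-06 10:39 UTC ≤ query < 2020-08-31 18:07 UTC
14·60 + 13 + 195 = 1048 min
1048 = 0·1440 + 1048; 1048 = 17·60 + 28 → 17:28, same day
→ 2020-08-09 17:28 TAQ

2020-08-09 17:28 TAQ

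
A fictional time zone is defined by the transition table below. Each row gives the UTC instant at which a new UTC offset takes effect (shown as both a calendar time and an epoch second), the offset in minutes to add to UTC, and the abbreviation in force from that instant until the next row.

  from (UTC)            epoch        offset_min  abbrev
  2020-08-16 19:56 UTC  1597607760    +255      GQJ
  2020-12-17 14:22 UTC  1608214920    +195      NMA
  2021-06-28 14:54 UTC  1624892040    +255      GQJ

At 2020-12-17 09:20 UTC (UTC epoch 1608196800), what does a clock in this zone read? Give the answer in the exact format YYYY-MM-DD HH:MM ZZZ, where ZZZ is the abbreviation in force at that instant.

2020-12-17 13:35 GQJ

Query: 2020-12-17 09:20 UTC
Rule 1/3 (GQJ, +04:15): 2020-08-16 19:56 UTC ≤ query < 2020-12-17 14:22 UTC
9·60 + 20 + 255 = 815 min
815 = 0·1440 + 815; 815 = 13·60 + 35 → 13:35, same day
→ 2020-12-17 13:35 GQJ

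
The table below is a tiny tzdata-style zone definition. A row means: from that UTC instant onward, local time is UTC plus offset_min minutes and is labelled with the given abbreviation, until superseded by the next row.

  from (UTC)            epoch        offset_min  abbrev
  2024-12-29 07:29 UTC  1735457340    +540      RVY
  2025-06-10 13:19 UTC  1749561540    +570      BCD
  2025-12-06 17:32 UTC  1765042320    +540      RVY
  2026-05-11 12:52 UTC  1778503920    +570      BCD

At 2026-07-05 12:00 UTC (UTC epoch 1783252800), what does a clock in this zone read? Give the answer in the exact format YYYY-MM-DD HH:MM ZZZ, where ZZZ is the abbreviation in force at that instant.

Query: 2026-07-05 12:00 UTC
Rule 4/4 (BCD, +09:30): 2026-05-11 12:52 UTC ≤ query < +∞
12·60 + 0 + 570 = 1290 min
1290 = 0·1440 + 1290; 1290 = 21·60 + 30 → 21:30, same day
→ 2026-07-05 21:30 BCD

2026-07-05 21:30 BCD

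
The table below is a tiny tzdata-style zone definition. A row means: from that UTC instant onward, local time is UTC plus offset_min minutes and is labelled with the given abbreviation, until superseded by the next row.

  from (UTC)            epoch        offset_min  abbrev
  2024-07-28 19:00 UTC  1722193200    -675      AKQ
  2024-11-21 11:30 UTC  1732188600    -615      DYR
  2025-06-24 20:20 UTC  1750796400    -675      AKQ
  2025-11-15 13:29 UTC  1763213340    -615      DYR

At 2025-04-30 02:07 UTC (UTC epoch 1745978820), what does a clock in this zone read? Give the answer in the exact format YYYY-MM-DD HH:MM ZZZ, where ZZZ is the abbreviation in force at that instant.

Query: 2025-04-30 02:07 UTC
Rule 2/4 (DYR, -10:15): 2024-11-21 11:30 UTC ≤ query < 2025-06-24 20:20 UTC
2·60 + 7 - 615 = -488 min
-488 = -1·1440 + 952; 952 = 15·60 + 52 → 15:52, 2025-04-30 - 1 day = 2025-04-29
→ 2025-04-29 15:52 DYR

2025-04-29 15:52 DYR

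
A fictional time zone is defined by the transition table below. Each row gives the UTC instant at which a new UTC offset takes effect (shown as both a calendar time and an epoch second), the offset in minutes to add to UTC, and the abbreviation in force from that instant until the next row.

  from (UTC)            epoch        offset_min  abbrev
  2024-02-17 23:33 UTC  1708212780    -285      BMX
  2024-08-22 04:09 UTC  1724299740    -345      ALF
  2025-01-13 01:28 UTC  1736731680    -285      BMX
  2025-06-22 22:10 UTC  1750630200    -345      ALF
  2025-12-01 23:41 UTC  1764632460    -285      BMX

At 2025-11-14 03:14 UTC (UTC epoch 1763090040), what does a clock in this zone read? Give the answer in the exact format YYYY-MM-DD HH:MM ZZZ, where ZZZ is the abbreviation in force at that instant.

Query: 2025-11-14 03:14 UTC
Rule 4/5 (ALF, -05:45): 2025-06-22 22:10 UTC ≤ query < 2025-12-01 23:41 UTC
3·60 + 14 - 345 = -151 min
-151 = -1·1440 + 1289; 1289 = 21·60 + 29 → 21:29, 2025-11-14 - 1 day = 2025-11-13
→ 2025-11-13 21:29 ALF

2025-11-13 21:29 ALF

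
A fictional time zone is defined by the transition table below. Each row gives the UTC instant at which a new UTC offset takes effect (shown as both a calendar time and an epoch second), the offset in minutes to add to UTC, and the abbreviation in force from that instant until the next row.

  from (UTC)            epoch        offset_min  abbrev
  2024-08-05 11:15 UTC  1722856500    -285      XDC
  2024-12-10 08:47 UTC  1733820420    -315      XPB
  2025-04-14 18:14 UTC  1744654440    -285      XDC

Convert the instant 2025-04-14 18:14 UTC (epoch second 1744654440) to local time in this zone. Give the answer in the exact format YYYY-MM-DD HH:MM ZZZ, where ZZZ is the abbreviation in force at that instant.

Query: 2025-04-14 18:14 UTC
Rule 3/3 (XDC, -04:45): 2025-04-14 18:14 UTC ≤ query < +∞
18·60 + 14 - 285 = 809 min
809 = 0·1440 + 809; 809 = 13·60 + 29 → 13:29, same day
→ 2025-04-14 13:29 XDC

2025-04-14 13:29 XDC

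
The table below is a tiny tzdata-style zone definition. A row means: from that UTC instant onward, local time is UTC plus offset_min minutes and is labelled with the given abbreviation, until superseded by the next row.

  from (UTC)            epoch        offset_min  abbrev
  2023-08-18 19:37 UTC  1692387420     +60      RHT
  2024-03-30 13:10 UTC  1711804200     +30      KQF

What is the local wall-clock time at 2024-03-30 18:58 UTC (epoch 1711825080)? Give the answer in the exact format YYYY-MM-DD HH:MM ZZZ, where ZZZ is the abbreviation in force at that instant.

2024-03-30 19:28 KQF

Query: 2024-03-30 18:58 UTC
Rule 2/2 (KQF, +00:30): 2024-03-30 13:10 UTC ≤ query < +∞
18·60 + 58 + 30 = 1168 min
1168 = 0·1440 + 1168; 1168 = 19·60 + 28 → 19:28, same day
→ 2024-03-30 19:28 KQF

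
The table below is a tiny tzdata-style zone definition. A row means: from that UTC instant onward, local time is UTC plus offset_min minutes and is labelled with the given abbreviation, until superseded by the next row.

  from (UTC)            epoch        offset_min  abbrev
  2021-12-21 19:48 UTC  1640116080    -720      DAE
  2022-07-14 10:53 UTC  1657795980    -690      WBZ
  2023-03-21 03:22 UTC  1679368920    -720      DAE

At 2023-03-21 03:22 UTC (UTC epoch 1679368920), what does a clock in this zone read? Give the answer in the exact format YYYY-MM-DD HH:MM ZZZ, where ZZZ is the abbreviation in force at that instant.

2023-03-20 15:22 DAE

Query: 2023-03-21 03:22 UTC
Rule 3/3 (DAE, -12:00): 2023-03-21 03:22 UTC ≤ query < +∞
3·60 + 22 - 720 = -518 min
-518 = -1·1440 + 922; 922 = 15·60 + 22 → 15:22, 2023-03-21 - 1 day = 2023-03-20
→ 2023-03-20 15:22 DAE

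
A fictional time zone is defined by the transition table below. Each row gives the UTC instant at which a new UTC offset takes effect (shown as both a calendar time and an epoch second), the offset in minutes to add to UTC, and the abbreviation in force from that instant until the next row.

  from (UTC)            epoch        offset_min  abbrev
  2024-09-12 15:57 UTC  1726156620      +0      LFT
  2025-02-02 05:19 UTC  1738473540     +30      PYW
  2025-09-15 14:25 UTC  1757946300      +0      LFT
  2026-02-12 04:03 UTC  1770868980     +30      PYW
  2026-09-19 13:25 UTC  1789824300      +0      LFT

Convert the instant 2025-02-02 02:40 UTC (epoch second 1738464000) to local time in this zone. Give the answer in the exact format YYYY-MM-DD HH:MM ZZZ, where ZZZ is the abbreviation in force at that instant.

Query: 2025-02-02 02:40 UTC
Rule 1/5 (LFT, +00:00): 2024-09-12 15:57 UTC ≤ query < 2025-02-02 05:19 UTC
2·60 + 40 + 0 = 160 min
160 = 0·1440 + 160; 160 = 2·60 + 40 → 02:40, same day
→ 2025-02-02 02:40 LFT

2025-02-02 02:40 LFT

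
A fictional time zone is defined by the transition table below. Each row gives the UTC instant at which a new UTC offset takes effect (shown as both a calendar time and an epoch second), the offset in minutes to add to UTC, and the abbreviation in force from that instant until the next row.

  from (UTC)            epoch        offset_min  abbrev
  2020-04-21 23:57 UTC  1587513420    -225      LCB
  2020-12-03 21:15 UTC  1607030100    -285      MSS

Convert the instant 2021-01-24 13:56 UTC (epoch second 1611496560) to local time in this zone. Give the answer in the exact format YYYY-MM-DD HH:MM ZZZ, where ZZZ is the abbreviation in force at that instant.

Query: 2021-01-24 13:56 UTC
Rule 2/2 (MSS, -04:45): 2020-12-03 21:15 UTC ≤ query < +∞
13·60 + 56 - 285 = 551 min
551 = 0·1440 + 551; 551 = 9·60 + 11 → 09:11, same day
→ 2021-01-24 09:11 MSS

2021-01-24 09:11 MSS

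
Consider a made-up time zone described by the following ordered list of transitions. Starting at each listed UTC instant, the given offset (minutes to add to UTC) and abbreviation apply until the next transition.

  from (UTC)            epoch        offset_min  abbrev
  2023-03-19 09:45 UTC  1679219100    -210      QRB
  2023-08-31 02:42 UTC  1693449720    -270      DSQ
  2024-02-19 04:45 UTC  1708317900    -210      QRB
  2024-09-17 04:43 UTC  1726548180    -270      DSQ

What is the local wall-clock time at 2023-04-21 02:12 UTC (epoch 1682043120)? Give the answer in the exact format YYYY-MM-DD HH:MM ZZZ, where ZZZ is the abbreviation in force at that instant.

Query: 2023-04-21 02:12 UTC
Rule 1/4 (QRB, -03:30): 2023-03-19 09:45 UTC ≤ query < 2023-08-31 02:42 UTC
2·60 + 12 - 210 = -78 min
-78 = -1·1440 + 1362; 1362 = 22·60 + 42 → 22:42, 2023-04-21 - 1 day = 2023-04-20
→ 2023-04-20 22:42 QRB

2023-04-20 22:42 QRB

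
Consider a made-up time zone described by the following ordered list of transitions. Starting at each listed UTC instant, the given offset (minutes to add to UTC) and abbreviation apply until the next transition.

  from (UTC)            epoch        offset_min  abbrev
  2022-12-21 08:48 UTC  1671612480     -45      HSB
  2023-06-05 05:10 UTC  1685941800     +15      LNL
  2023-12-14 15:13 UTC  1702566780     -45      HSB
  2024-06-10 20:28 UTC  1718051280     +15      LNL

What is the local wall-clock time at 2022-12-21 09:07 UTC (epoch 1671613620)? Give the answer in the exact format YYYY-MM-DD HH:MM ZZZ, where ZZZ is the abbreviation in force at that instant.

2022-12-21 08:22 HSB

Query: 2022-12-21 09:07 UTC
Rule 1/4 (HSB, -00:45): 2022-12-21 08:48 UTC ≤ query < 2023-06-05 05:10 UTC
9·60 + 7 - 45 = 502 min
502 = 0·1440 + 502; 502 = 8·60 + 22 → 08:22, same day
→ 2022-12-21 08:22 HSB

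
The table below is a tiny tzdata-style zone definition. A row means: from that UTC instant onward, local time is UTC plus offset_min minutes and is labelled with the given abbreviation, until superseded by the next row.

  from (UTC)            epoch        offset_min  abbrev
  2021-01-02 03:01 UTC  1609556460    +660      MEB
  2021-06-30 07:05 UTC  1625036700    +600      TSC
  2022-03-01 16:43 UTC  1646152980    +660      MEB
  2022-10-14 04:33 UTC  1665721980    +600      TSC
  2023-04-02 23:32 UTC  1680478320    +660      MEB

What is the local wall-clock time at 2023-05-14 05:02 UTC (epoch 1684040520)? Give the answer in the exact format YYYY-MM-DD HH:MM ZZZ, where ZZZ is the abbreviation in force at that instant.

2023-05-14 16:02 MEB

Query: 2023-05-14 05:02 UTC
Rule 5/5 (MEB, +11:00): 2023-04-02 23:32 UTC ≤ query < +∞
5·60 + 2 + 660 = 962 min
962 = 0·1440 + 962; 962 = 16·60 + 2 → 16:02, same day
→ 2023-05-14 16:02 MEB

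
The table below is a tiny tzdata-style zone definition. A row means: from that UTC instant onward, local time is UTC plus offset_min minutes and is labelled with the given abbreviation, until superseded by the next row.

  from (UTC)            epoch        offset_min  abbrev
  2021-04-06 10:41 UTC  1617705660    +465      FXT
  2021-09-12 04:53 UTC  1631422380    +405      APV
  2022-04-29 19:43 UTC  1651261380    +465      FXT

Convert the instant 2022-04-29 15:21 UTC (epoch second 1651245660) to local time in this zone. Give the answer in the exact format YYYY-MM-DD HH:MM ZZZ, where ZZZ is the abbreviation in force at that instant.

Query: 2022-04-29 15:21 UTC
Rule 2/3 (APV, +06:45): 2021-09-12 04:53 UTC ≤ query < 2022-04-29 19:43 UTC
15·60 + 21 + 405 = 1326 min
1326 = 0·1440 + 1326; 1326 = 22·60 + 6 → 22:06, same day
→ 2022-04-29 22:06 APV

2022-04-29 22:06 APV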